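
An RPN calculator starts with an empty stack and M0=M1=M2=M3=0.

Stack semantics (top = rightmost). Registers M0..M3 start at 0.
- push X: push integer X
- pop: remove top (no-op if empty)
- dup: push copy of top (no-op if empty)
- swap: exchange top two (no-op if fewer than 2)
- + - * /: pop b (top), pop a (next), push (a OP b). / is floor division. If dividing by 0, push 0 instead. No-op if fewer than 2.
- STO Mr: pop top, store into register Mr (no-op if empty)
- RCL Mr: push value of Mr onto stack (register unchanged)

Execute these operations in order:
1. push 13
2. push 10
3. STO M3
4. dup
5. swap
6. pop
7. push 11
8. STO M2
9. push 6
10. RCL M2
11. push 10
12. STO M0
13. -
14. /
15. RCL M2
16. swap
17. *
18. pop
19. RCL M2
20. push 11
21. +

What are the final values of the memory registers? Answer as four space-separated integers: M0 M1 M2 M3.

After op 1 (push 13): stack=[13] mem=[0,0,0,0]
After op 2 (push 10): stack=[13,10] mem=[0,0,0,0]
After op 3 (STO M3): stack=[13] mem=[0,0,0,10]
After op 4 (dup): stack=[13,13] mem=[0,0,0,10]
After op 5 (swap): stack=[13,13] mem=[0,0,0,10]
After op 6 (pop): stack=[13] mem=[0,0,0,10]
After op 7 (push 11): stack=[13,11] mem=[0,0,0,10]
After op 8 (STO M2): stack=[13] mem=[0,0,11,10]
After op 9 (push 6): stack=[13,6] mem=[0,0,11,10]
After op 10 (RCL M2): stack=[13,6,11] mem=[0,0,11,10]
After op 11 (push 10): stack=[13,6,11,10] mem=[0,0,11,10]
After op 12 (STO M0): stack=[13,6,11] mem=[10,0,11,10]
After op 13 (-): stack=[13,-5] mem=[10,0,11,10]
After op 14 (/): stack=[-3] mem=[10,0,11,10]
After op 15 (RCL M2): stack=[-3,11] mem=[10,0,11,10]
After op 16 (swap): stack=[11,-3] mem=[10,0,11,10]
After op 17 (*): stack=[-33] mem=[10,0,11,10]
After op 18 (pop): stack=[empty] mem=[10,0,11,10]
After op 19 (RCL M2): stack=[11] mem=[10,0,11,10]
After op 20 (push 11): stack=[11,11] mem=[10,0,11,10]
After op 21 (+): stack=[22] mem=[10,0,11,10]

Answer: 10 0 11 10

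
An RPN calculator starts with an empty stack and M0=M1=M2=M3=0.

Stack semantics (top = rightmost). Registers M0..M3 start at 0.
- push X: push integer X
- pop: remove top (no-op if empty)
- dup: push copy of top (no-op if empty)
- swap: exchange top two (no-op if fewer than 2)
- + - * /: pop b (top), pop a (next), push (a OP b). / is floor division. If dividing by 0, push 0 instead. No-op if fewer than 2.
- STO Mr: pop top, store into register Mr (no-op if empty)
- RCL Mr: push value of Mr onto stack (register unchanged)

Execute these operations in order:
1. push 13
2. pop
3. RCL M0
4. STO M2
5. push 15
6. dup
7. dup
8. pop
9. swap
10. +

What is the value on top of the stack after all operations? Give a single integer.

After op 1 (push 13): stack=[13] mem=[0,0,0,0]
After op 2 (pop): stack=[empty] mem=[0,0,0,0]
After op 3 (RCL M0): stack=[0] mem=[0,0,0,0]
After op 4 (STO M2): stack=[empty] mem=[0,0,0,0]
After op 5 (push 15): stack=[15] mem=[0,0,0,0]
After op 6 (dup): stack=[15,15] mem=[0,0,0,0]
After op 7 (dup): stack=[15,15,15] mem=[0,0,0,0]
After op 8 (pop): stack=[15,15] mem=[0,0,0,0]
After op 9 (swap): stack=[15,15] mem=[0,0,0,0]
After op 10 (+): stack=[30] mem=[0,0,0,0]

Answer: 30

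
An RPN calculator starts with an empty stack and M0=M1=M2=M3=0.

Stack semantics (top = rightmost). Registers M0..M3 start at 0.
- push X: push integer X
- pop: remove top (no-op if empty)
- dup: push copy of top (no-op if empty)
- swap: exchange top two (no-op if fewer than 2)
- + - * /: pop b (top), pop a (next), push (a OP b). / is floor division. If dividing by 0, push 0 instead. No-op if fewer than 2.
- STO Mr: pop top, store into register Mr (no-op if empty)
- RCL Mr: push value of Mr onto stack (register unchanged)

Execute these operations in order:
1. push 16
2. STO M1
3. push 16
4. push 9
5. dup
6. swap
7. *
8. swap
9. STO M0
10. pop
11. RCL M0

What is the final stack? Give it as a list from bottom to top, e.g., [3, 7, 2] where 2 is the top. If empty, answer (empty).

Answer: [16]

Derivation:
After op 1 (push 16): stack=[16] mem=[0,0,0,0]
After op 2 (STO M1): stack=[empty] mem=[0,16,0,0]
After op 3 (push 16): stack=[16] mem=[0,16,0,0]
After op 4 (push 9): stack=[16,9] mem=[0,16,0,0]
After op 5 (dup): stack=[16,9,9] mem=[0,16,0,0]
After op 6 (swap): stack=[16,9,9] mem=[0,16,0,0]
After op 7 (*): stack=[16,81] mem=[0,16,0,0]
After op 8 (swap): stack=[81,16] mem=[0,16,0,0]
After op 9 (STO M0): stack=[81] mem=[16,16,0,0]
After op 10 (pop): stack=[empty] mem=[16,16,0,0]
After op 11 (RCL M0): stack=[16] mem=[16,16,0,0]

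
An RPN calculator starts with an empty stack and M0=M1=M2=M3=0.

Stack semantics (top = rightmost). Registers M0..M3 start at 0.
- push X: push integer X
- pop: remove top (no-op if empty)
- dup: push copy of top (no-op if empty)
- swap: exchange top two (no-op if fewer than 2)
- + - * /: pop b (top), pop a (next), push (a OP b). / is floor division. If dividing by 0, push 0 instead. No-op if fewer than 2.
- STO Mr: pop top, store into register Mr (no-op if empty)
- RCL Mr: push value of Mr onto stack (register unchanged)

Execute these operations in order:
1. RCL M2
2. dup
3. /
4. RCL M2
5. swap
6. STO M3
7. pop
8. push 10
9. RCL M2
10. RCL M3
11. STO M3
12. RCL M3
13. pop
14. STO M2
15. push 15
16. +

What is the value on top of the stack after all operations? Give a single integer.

After op 1 (RCL M2): stack=[0] mem=[0,0,0,0]
After op 2 (dup): stack=[0,0] mem=[0,0,0,0]
After op 3 (/): stack=[0] mem=[0,0,0,0]
After op 4 (RCL M2): stack=[0,0] mem=[0,0,0,0]
After op 5 (swap): stack=[0,0] mem=[0,0,0,0]
After op 6 (STO M3): stack=[0] mem=[0,0,0,0]
After op 7 (pop): stack=[empty] mem=[0,0,0,0]
After op 8 (push 10): stack=[10] mem=[0,0,0,0]
After op 9 (RCL M2): stack=[10,0] mem=[0,0,0,0]
After op 10 (RCL M3): stack=[10,0,0] mem=[0,0,0,0]
After op 11 (STO M3): stack=[10,0] mem=[0,0,0,0]
After op 12 (RCL M3): stack=[10,0,0] mem=[0,0,0,0]
After op 13 (pop): stack=[10,0] mem=[0,0,0,0]
After op 14 (STO M2): stack=[10] mem=[0,0,0,0]
After op 15 (push 15): stack=[10,15] mem=[0,0,0,0]
After op 16 (+): stack=[25] mem=[0,0,0,0]

Answer: 25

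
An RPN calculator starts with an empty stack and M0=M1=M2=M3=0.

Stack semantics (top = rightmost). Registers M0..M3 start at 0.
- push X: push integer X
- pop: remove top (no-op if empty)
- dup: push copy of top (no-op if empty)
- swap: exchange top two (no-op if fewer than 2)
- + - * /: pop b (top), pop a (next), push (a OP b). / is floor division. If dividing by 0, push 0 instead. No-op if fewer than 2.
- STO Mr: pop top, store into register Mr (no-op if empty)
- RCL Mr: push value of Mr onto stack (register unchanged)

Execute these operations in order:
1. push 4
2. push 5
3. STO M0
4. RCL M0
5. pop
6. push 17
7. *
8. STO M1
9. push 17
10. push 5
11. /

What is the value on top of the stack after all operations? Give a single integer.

After op 1 (push 4): stack=[4] mem=[0,0,0,0]
After op 2 (push 5): stack=[4,5] mem=[0,0,0,0]
After op 3 (STO M0): stack=[4] mem=[5,0,0,0]
After op 4 (RCL M0): stack=[4,5] mem=[5,0,0,0]
After op 5 (pop): stack=[4] mem=[5,0,0,0]
After op 6 (push 17): stack=[4,17] mem=[5,0,0,0]
After op 7 (*): stack=[68] mem=[5,0,0,0]
After op 8 (STO M1): stack=[empty] mem=[5,68,0,0]
After op 9 (push 17): stack=[17] mem=[5,68,0,0]
After op 10 (push 5): stack=[17,5] mem=[5,68,0,0]
After op 11 (/): stack=[3] mem=[5,68,0,0]

Answer: 3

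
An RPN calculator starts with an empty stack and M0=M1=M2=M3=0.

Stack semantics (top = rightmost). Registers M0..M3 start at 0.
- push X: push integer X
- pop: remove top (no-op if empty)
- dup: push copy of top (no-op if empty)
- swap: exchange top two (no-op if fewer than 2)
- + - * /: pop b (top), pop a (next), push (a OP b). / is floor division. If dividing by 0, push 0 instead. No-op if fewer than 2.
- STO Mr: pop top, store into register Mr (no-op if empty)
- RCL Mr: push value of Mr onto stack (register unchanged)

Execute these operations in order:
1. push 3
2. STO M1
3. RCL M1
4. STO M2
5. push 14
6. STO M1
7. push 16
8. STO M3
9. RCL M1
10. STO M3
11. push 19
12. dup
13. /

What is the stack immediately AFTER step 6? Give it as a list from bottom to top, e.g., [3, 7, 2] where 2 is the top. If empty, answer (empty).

After op 1 (push 3): stack=[3] mem=[0,0,0,0]
After op 2 (STO M1): stack=[empty] mem=[0,3,0,0]
After op 3 (RCL M1): stack=[3] mem=[0,3,0,0]
After op 4 (STO M2): stack=[empty] mem=[0,3,3,0]
After op 5 (push 14): stack=[14] mem=[0,3,3,0]
After op 6 (STO M1): stack=[empty] mem=[0,14,3,0]

(empty)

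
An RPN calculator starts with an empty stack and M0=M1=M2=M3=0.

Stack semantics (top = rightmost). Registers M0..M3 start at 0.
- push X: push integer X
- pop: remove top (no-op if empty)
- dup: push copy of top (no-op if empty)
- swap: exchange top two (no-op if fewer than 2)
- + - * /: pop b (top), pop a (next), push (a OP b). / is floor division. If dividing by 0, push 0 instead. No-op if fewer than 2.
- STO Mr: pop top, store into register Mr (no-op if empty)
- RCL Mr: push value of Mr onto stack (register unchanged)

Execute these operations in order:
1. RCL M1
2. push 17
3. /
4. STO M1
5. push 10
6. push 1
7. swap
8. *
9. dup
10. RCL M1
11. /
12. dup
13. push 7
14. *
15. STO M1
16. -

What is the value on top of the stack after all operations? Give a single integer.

After op 1 (RCL M1): stack=[0] mem=[0,0,0,0]
After op 2 (push 17): stack=[0,17] mem=[0,0,0,0]
After op 3 (/): stack=[0] mem=[0,0,0,0]
After op 4 (STO M1): stack=[empty] mem=[0,0,0,0]
After op 5 (push 10): stack=[10] mem=[0,0,0,0]
After op 6 (push 1): stack=[10,1] mem=[0,0,0,0]
After op 7 (swap): stack=[1,10] mem=[0,0,0,0]
After op 8 (*): stack=[10] mem=[0,0,0,0]
After op 9 (dup): stack=[10,10] mem=[0,0,0,0]
After op 10 (RCL M1): stack=[10,10,0] mem=[0,0,0,0]
After op 11 (/): stack=[10,0] mem=[0,0,0,0]
After op 12 (dup): stack=[10,0,0] mem=[0,0,0,0]
After op 13 (push 7): stack=[10,0,0,7] mem=[0,0,0,0]
After op 14 (*): stack=[10,0,0] mem=[0,0,0,0]
After op 15 (STO M1): stack=[10,0] mem=[0,0,0,0]
After op 16 (-): stack=[10] mem=[0,0,0,0]

Answer: 10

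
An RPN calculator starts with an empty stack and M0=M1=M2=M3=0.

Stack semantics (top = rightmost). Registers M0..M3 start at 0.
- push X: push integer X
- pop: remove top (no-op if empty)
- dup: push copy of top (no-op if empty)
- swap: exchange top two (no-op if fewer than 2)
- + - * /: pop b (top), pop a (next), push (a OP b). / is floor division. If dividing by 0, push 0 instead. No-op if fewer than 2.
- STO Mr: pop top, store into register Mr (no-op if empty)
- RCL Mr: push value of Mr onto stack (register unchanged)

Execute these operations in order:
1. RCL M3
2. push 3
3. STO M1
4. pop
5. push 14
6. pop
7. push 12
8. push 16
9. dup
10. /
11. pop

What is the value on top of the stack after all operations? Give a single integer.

Answer: 12

Derivation:
After op 1 (RCL M3): stack=[0] mem=[0,0,0,0]
After op 2 (push 3): stack=[0,3] mem=[0,0,0,0]
After op 3 (STO M1): stack=[0] mem=[0,3,0,0]
After op 4 (pop): stack=[empty] mem=[0,3,0,0]
After op 5 (push 14): stack=[14] mem=[0,3,0,0]
After op 6 (pop): stack=[empty] mem=[0,3,0,0]
After op 7 (push 12): stack=[12] mem=[0,3,0,0]
After op 8 (push 16): stack=[12,16] mem=[0,3,0,0]
After op 9 (dup): stack=[12,16,16] mem=[0,3,0,0]
After op 10 (/): stack=[12,1] mem=[0,3,0,0]
After op 11 (pop): stack=[12] mem=[0,3,0,0]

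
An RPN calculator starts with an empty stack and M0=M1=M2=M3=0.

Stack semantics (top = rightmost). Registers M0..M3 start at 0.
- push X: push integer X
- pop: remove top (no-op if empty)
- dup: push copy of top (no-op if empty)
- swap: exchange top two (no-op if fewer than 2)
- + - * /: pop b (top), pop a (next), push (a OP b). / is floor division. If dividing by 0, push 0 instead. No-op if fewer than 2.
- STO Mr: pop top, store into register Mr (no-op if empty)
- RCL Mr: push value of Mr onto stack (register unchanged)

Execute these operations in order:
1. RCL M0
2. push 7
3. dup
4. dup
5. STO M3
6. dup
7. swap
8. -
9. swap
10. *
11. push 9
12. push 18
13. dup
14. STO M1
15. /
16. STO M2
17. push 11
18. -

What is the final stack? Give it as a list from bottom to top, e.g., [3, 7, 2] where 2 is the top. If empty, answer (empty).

After op 1 (RCL M0): stack=[0] mem=[0,0,0,0]
After op 2 (push 7): stack=[0,7] mem=[0,0,0,0]
After op 3 (dup): stack=[0,7,7] mem=[0,0,0,0]
After op 4 (dup): stack=[0,7,7,7] mem=[0,0,0,0]
After op 5 (STO M3): stack=[0,7,7] mem=[0,0,0,7]
After op 6 (dup): stack=[0,7,7,7] mem=[0,0,0,7]
After op 7 (swap): stack=[0,7,7,7] mem=[0,0,0,7]
After op 8 (-): stack=[0,7,0] mem=[0,0,0,7]
After op 9 (swap): stack=[0,0,7] mem=[0,0,0,7]
After op 10 (*): stack=[0,0] mem=[0,0,0,7]
After op 11 (push 9): stack=[0,0,9] mem=[0,0,0,7]
After op 12 (push 18): stack=[0,0,9,18] mem=[0,0,0,7]
After op 13 (dup): stack=[0,0,9,18,18] mem=[0,0,0,7]
After op 14 (STO M1): stack=[0,0,9,18] mem=[0,18,0,7]
After op 15 (/): stack=[0,0,0] mem=[0,18,0,7]
After op 16 (STO M2): stack=[0,0] mem=[0,18,0,7]
After op 17 (push 11): stack=[0,0,11] mem=[0,18,0,7]
After op 18 (-): stack=[0,-11] mem=[0,18,0,7]

Answer: [0, -11]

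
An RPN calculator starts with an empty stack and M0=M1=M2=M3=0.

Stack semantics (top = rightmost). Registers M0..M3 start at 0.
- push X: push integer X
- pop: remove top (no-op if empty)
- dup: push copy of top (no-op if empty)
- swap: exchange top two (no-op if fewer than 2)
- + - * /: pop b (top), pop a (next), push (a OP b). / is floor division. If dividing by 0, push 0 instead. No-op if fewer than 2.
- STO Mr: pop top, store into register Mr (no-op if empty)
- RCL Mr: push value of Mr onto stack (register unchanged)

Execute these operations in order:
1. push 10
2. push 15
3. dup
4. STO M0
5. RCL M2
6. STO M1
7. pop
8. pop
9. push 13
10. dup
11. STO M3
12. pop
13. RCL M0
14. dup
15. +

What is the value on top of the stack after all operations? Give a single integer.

After op 1 (push 10): stack=[10] mem=[0,0,0,0]
After op 2 (push 15): stack=[10,15] mem=[0,0,0,0]
After op 3 (dup): stack=[10,15,15] mem=[0,0,0,0]
After op 4 (STO M0): stack=[10,15] mem=[15,0,0,0]
After op 5 (RCL M2): stack=[10,15,0] mem=[15,0,0,0]
After op 6 (STO M1): stack=[10,15] mem=[15,0,0,0]
After op 7 (pop): stack=[10] mem=[15,0,0,0]
After op 8 (pop): stack=[empty] mem=[15,0,0,0]
After op 9 (push 13): stack=[13] mem=[15,0,0,0]
After op 10 (dup): stack=[13,13] mem=[15,0,0,0]
After op 11 (STO M3): stack=[13] mem=[15,0,0,13]
After op 12 (pop): stack=[empty] mem=[15,0,0,13]
After op 13 (RCL M0): stack=[15] mem=[15,0,0,13]
After op 14 (dup): stack=[15,15] mem=[15,0,0,13]
After op 15 (+): stack=[30] mem=[15,0,0,13]

Answer: 30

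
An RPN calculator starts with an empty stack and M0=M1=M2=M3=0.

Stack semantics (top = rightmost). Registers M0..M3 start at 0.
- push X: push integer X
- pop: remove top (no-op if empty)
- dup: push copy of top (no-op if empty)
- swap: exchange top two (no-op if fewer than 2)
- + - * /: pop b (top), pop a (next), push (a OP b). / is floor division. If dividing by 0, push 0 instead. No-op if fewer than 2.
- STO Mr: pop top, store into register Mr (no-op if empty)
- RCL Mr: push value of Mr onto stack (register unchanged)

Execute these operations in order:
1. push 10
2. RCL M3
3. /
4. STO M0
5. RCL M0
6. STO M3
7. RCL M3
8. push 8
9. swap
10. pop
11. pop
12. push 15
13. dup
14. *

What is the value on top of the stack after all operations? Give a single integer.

After op 1 (push 10): stack=[10] mem=[0,0,0,0]
After op 2 (RCL M3): stack=[10,0] mem=[0,0,0,0]
After op 3 (/): stack=[0] mem=[0,0,0,0]
After op 4 (STO M0): stack=[empty] mem=[0,0,0,0]
After op 5 (RCL M0): stack=[0] mem=[0,0,0,0]
After op 6 (STO M3): stack=[empty] mem=[0,0,0,0]
After op 7 (RCL M3): stack=[0] mem=[0,0,0,0]
After op 8 (push 8): stack=[0,8] mem=[0,0,0,0]
After op 9 (swap): stack=[8,0] mem=[0,0,0,0]
After op 10 (pop): stack=[8] mem=[0,0,0,0]
After op 11 (pop): stack=[empty] mem=[0,0,0,0]
After op 12 (push 15): stack=[15] mem=[0,0,0,0]
After op 13 (dup): stack=[15,15] mem=[0,0,0,0]
After op 14 (*): stack=[225] mem=[0,0,0,0]

Answer: 225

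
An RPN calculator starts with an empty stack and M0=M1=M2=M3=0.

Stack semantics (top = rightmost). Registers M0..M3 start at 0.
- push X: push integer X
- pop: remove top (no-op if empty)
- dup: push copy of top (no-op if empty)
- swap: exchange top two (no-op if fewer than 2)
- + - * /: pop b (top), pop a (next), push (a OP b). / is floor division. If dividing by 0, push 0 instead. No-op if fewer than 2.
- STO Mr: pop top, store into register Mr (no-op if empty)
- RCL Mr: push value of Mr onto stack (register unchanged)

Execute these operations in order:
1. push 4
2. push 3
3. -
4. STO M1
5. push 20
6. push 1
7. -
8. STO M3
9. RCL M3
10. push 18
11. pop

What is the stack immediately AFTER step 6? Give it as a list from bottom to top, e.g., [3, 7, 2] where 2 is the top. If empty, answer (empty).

After op 1 (push 4): stack=[4] mem=[0,0,0,0]
After op 2 (push 3): stack=[4,3] mem=[0,0,0,0]
After op 3 (-): stack=[1] mem=[0,0,0,0]
After op 4 (STO M1): stack=[empty] mem=[0,1,0,0]
After op 5 (push 20): stack=[20] mem=[0,1,0,0]
After op 6 (push 1): stack=[20,1] mem=[0,1,0,0]

[20, 1]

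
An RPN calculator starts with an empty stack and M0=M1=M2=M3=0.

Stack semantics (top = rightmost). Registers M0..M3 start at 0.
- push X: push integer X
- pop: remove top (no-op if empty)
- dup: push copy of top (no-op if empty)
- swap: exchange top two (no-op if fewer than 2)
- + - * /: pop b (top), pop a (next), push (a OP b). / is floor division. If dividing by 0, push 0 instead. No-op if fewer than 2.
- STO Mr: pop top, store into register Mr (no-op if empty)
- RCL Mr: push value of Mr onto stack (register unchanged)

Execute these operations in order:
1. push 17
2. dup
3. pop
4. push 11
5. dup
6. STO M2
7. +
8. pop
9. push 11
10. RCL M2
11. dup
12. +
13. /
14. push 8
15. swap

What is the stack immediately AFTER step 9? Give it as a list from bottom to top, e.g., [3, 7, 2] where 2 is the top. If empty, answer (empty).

After op 1 (push 17): stack=[17] mem=[0,0,0,0]
After op 2 (dup): stack=[17,17] mem=[0,0,0,0]
After op 3 (pop): stack=[17] mem=[0,0,0,0]
After op 4 (push 11): stack=[17,11] mem=[0,0,0,0]
After op 5 (dup): stack=[17,11,11] mem=[0,0,0,0]
After op 6 (STO M2): stack=[17,11] mem=[0,0,11,0]
After op 7 (+): stack=[28] mem=[0,0,11,0]
After op 8 (pop): stack=[empty] mem=[0,0,11,0]
After op 9 (push 11): stack=[11] mem=[0,0,11,0]

[11]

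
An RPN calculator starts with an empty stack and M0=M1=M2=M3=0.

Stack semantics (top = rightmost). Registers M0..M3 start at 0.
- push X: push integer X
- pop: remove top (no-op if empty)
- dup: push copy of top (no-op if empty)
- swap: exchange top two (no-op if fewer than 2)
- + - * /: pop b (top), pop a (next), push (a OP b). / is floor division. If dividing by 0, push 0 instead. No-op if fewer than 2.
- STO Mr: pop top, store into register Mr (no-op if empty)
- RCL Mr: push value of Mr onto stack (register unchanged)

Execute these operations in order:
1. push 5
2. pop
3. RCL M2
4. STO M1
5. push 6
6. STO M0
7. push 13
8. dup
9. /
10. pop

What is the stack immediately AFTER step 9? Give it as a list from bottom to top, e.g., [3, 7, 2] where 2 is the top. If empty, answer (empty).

After op 1 (push 5): stack=[5] mem=[0,0,0,0]
After op 2 (pop): stack=[empty] mem=[0,0,0,0]
After op 3 (RCL M2): stack=[0] mem=[0,0,0,0]
After op 4 (STO M1): stack=[empty] mem=[0,0,0,0]
After op 5 (push 6): stack=[6] mem=[0,0,0,0]
After op 6 (STO M0): stack=[empty] mem=[6,0,0,0]
After op 7 (push 13): stack=[13] mem=[6,0,0,0]
After op 8 (dup): stack=[13,13] mem=[6,0,0,0]
After op 9 (/): stack=[1] mem=[6,0,0,0]

[1]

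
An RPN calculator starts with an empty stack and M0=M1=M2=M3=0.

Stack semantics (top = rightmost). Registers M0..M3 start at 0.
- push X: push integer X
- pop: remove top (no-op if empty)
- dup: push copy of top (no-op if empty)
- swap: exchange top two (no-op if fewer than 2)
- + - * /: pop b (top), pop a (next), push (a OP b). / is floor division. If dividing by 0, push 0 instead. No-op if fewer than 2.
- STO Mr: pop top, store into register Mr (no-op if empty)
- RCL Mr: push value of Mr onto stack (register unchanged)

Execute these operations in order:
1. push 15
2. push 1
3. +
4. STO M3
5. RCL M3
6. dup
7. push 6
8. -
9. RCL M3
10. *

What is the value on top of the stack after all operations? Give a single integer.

Answer: 160

Derivation:
After op 1 (push 15): stack=[15] mem=[0,0,0,0]
After op 2 (push 1): stack=[15,1] mem=[0,0,0,0]
After op 3 (+): stack=[16] mem=[0,0,0,0]
After op 4 (STO M3): stack=[empty] mem=[0,0,0,16]
After op 5 (RCL M3): stack=[16] mem=[0,0,0,16]
After op 6 (dup): stack=[16,16] mem=[0,0,0,16]
After op 7 (push 6): stack=[16,16,6] mem=[0,0,0,16]
After op 8 (-): stack=[16,10] mem=[0,0,0,16]
After op 9 (RCL M3): stack=[16,10,16] mem=[0,0,0,16]
After op 10 (*): stack=[16,160] mem=[0,0,0,16]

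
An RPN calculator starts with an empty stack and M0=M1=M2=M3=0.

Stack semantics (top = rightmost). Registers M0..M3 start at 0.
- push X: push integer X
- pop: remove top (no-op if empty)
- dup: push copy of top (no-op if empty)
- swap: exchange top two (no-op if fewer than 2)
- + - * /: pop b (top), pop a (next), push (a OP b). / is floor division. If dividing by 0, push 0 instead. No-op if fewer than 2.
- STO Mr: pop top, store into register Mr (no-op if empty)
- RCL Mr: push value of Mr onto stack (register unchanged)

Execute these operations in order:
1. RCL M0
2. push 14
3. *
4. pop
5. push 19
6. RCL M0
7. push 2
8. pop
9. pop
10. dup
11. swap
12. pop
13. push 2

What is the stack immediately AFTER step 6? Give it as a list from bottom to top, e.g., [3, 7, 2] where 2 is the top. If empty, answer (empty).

After op 1 (RCL M0): stack=[0] mem=[0,0,0,0]
After op 2 (push 14): stack=[0,14] mem=[0,0,0,0]
After op 3 (*): stack=[0] mem=[0,0,0,0]
After op 4 (pop): stack=[empty] mem=[0,0,0,0]
After op 5 (push 19): stack=[19] mem=[0,0,0,0]
After op 6 (RCL M0): stack=[19,0] mem=[0,0,0,0]

[19, 0]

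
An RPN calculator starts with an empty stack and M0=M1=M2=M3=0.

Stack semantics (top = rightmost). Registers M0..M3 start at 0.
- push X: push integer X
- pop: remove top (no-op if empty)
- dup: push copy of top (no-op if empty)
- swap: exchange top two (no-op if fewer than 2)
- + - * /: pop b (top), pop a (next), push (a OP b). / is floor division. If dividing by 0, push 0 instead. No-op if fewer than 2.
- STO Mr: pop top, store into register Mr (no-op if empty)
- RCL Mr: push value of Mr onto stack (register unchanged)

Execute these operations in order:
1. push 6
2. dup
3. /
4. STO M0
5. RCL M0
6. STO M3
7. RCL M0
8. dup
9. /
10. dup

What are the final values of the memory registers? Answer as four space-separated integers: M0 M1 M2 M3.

After op 1 (push 6): stack=[6] mem=[0,0,0,0]
After op 2 (dup): stack=[6,6] mem=[0,0,0,0]
After op 3 (/): stack=[1] mem=[0,0,0,0]
After op 4 (STO M0): stack=[empty] mem=[1,0,0,0]
After op 5 (RCL M0): stack=[1] mem=[1,0,0,0]
After op 6 (STO M3): stack=[empty] mem=[1,0,0,1]
After op 7 (RCL M0): stack=[1] mem=[1,0,0,1]
After op 8 (dup): stack=[1,1] mem=[1,0,0,1]
After op 9 (/): stack=[1] mem=[1,0,0,1]
After op 10 (dup): stack=[1,1] mem=[1,0,0,1]

Answer: 1 0 0 1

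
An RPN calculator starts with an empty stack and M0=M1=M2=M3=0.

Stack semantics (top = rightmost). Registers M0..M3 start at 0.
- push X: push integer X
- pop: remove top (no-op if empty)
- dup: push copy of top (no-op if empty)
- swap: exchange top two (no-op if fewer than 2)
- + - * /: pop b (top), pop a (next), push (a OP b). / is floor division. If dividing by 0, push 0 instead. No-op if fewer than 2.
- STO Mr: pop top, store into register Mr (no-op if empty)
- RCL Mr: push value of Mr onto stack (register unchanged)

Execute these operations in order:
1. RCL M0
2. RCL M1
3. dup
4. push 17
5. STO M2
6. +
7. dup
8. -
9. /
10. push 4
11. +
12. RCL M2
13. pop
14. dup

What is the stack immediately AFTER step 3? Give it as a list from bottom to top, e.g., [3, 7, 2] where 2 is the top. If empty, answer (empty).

After op 1 (RCL M0): stack=[0] mem=[0,0,0,0]
After op 2 (RCL M1): stack=[0,0] mem=[0,0,0,0]
After op 3 (dup): stack=[0,0,0] mem=[0,0,0,0]

[0, 0, 0]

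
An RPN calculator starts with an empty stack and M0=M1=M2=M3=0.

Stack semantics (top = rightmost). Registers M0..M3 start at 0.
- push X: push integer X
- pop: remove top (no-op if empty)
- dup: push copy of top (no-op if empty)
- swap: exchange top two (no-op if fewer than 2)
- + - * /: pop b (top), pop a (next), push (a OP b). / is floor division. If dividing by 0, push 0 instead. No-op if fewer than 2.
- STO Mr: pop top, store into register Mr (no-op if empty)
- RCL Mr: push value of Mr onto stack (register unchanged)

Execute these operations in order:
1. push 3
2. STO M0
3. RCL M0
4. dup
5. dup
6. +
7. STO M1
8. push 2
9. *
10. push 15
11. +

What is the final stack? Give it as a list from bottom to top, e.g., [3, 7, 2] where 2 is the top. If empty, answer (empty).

Answer: [21]

Derivation:
After op 1 (push 3): stack=[3] mem=[0,0,0,0]
After op 2 (STO M0): stack=[empty] mem=[3,0,0,0]
After op 3 (RCL M0): stack=[3] mem=[3,0,0,0]
After op 4 (dup): stack=[3,3] mem=[3,0,0,0]
After op 5 (dup): stack=[3,3,3] mem=[3,0,0,0]
After op 6 (+): stack=[3,6] mem=[3,0,0,0]
After op 7 (STO M1): stack=[3] mem=[3,6,0,0]
After op 8 (push 2): stack=[3,2] mem=[3,6,0,0]
After op 9 (*): stack=[6] mem=[3,6,0,0]
After op 10 (push 15): stack=[6,15] mem=[3,6,0,0]
After op 11 (+): stack=[21] mem=[3,6,0,0]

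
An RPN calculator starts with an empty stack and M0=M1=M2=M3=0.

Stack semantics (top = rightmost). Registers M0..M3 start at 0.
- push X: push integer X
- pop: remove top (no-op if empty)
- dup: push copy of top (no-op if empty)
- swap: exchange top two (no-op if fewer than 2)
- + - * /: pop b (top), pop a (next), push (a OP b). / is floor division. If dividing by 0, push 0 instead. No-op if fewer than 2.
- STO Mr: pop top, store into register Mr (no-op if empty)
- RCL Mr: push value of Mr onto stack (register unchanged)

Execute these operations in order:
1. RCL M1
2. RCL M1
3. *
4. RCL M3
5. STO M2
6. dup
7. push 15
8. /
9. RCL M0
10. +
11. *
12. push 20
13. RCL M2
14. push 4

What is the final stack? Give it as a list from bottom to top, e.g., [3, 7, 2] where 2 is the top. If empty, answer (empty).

Answer: [0, 20, 0, 4]

Derivation:
After op 1 (RCL M1): stack=[0] mem=[0,0,0,0]
After op 2 (RCL M1): stack=[0,0] mem=[0,0,0,0]
After op 3 (*): stack=[0] mem=[0,0,0,0]
After op 4 (RCL M3): stack=[0,0] mem=[0,0,0,0]
After op 5 (STO M2): stack=[0] mem=[0,0,0,0]
After op 6 (dup): stack=[0,0] mem=[0,0,0,0]
After op 7 (push 15): stack=[0,0,15] mem=[0,0,0,0]
After op 8 (/): stack=[0,0] mem=[0,0,0,0]
After op 9 (RCL M0): stack=[0,0,0] mem=[0,0,0,0]
After op 10 (+): stack=[0,0] mem=[0,0,0,0]
After op 11 (*): stack=[0] mem=[0,0,0,0]
After op 12 (push 20): stack=[0,20] mem=[0,0,0,0]
After op 13 (RCL M2): stack=[0,20,0] mem=[0,0,0,0]
After op 14 (push 4): stack=[0,20,0,4] mem=[0,0,0,0]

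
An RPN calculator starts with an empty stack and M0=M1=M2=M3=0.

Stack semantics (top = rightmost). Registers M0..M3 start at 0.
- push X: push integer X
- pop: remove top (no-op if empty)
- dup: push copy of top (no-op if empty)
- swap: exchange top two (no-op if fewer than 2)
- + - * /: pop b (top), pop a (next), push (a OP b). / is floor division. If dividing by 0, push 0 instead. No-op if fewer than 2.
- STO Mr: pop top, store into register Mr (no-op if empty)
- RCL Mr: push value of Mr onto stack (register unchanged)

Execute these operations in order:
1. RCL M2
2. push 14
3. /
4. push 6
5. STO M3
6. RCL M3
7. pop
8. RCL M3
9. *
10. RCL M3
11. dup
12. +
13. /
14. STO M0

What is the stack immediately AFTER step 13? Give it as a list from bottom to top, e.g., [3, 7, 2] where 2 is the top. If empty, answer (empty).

After op 1 (RCL M2): stack=[0] mem=[0,0,0,0]
After op 2 (push 14): stack=[0,14] mem=[0,0,0,0]
After op 3 (/): stack=[0] mem=[0,0,0,0]
After op 4 (push 6): stack=[0,6] mem=[0,0,0,0]
After op 5 (STO M3): stack=[0] mem=[0,0,0,6]
After op 6 (RCL M3): stack=[0,6] mem=[0,0,0,6]
After op 7 (pop): stack=[0] mem=[0,0,0,6]
After op 8 (RCL M3): stack=[0,6] mem=[0,0,0,6]
After op 9 (*): stack=[0] mem=[0,0,0,6]
After op 10 (RCL M3): stack=[0,6] mem=[0,0,0,6]
After op 11 (dup): stack=[0,6,6] mem=[0,0,0,6]
After op 12 (+): stack=[0,12] mem=[0,0,0,6]
After op 13 (/): stack=[0] mem=[0,0,0,6]

[0]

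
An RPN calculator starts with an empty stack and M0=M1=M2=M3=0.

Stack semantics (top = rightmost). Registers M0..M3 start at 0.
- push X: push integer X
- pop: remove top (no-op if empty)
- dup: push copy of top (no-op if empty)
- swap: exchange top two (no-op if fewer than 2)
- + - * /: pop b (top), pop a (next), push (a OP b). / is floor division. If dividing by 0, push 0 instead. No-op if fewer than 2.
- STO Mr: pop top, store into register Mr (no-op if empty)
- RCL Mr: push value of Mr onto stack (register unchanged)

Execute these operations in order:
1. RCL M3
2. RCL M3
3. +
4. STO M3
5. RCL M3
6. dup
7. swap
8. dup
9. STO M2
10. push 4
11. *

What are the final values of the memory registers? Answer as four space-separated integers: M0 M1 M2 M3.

Answer: 0 0 0 0

Derivation:
After op 1 (RCL M3): stack=[0] mem=[0,0,0,0]
After op 2 (RCL M3): stack=[0,0] mem=[0,0,0,0]
After op 3 (+): stack=[0] mem=[0,0,0,0]
After op 4 (STO M3): stack=[empty] mem=[0,0,0,0]
After op 5 (RCL M3): stack=[0] mem=[0,0,0,0]
After op 6 (dup): stack=[0,0] mem=[0,0,0,0]
After op 7 (swap): stack=[0,0] mem=[0,0,0,0]
After op 8 (dup): stack=[0,0,0] mem=[0,0,0,0]
After op 9 (STO M2): stack=[0,0] mem=[0,0,0,0]
After op 10 (push 4): stack=[0,0,4] mem=[0,0,0,0]
After op 11 (*): stack=[0,0] mem=[0,0,0,0]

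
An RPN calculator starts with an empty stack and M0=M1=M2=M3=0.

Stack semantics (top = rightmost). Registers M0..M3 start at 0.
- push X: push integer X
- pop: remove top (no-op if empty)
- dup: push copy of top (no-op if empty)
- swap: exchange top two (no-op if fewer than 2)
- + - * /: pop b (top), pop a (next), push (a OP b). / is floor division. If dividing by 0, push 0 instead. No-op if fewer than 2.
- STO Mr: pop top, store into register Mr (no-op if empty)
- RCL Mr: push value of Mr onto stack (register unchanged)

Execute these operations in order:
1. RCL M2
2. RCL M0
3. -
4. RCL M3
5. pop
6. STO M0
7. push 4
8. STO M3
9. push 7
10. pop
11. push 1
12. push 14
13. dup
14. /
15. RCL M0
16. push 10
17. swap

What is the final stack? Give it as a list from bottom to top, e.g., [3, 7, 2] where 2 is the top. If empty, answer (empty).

Answer: [1, 1, 10, 0]

Derivation:
After op 1 (RCL M2): stack=[0] mem=[0,0,0,0]
After op 2 (RCL M0): stack=[0,0] mem=[0,0,0,0]
After op 3 (-): stack=[0] mem=[0,0,0,0]
After op 4 (RCL M3): stack=[0,0] mem=[0,0,0,0]
After op 5 (pop): stack=[0] mem=[0,0,0,0]
After op 6 (STO M0): stack=[empty] mem=[0,0,0,0]
After op 7 (push 4): stack=[4] mem=[0,0,0,0]
After op 8 (STO M3): stack=[empty] mem=[0,0,0,4]
After op 9 (push 7): stack=[7] mem=[0,0,0,4]
After op 10 (pop): stack=[empty] mem=[0,0,0,4]
After op 11 (push 1): stack=[1] mem=[0,0,0,4]
After op 12 (push 14): stack=[1,14] mem=[0,0,0,4]
After op 13 (dup): stack=[1,14,14] mem=[0,0,0,4]
After op 14 (/): stack=[1,1] mem=[0,0,0,4]
After op 15 (RCL M0): stack=[1,1,0] mem=[0,0,0,4]
After op 16 (push 10): stack=[1,1,0,10] mem=[0,0,0,4]
After op 17 (swap): stack=[1,1,10,0] mem=[0,0,0,4]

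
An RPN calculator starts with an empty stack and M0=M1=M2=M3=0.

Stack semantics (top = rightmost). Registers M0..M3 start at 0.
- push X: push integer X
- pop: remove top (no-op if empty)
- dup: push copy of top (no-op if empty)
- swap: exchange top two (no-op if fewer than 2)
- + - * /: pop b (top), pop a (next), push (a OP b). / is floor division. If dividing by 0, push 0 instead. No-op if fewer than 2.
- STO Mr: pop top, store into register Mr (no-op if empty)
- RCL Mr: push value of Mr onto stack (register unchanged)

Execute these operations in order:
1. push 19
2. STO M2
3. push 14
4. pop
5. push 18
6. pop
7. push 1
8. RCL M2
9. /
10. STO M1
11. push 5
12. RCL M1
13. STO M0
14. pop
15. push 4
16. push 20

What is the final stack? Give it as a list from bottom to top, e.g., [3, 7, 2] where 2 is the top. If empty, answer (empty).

Answer: [4, 20]

Derivation:
After op 1 (push 19): stack=[19] mem=[0,0,0,0]
After op 2 (STO M2): stack=[empty] mem=[0,0,19,0]
After op 3 (push 14): stack=[14] mem=[0,0,19,0]
After op 4 (pop): stack=[empty] mem=[0,0,19,0]
After op 5 (push 18): stack=[18] mem=[0,0,19,0]
After op 6 (pop): stack=[empty] mem=[0,0,19,0]
After op 7 (push 1): stack=[1] mem=[0,0,19,0]
After op 8 (RCL M2): stack=[1,19] mem=[0,0,19,0]
After op 9 (/): stack=[0] mem=[0,0,19,0]
After op 10 (STO M1): stack=[empty] mem=[0,0,19,0]
After op 11 (push 5): stack=[5] mem=[0,0,19,0]
After op 12 (RCL M1): stack=[5,0] mem=[0,0,19,0]
After op 13 (STO M0): stack=[5] mem=[0,0,19,0]
After op 14 (pop): stack=[empty] mem=[0,0,19,0]
After op 15 (push 4): stack=[4] mem=[0,0,19,0]
After op 16 (push 20): stack=[4,20] mem=[0,0,19,0]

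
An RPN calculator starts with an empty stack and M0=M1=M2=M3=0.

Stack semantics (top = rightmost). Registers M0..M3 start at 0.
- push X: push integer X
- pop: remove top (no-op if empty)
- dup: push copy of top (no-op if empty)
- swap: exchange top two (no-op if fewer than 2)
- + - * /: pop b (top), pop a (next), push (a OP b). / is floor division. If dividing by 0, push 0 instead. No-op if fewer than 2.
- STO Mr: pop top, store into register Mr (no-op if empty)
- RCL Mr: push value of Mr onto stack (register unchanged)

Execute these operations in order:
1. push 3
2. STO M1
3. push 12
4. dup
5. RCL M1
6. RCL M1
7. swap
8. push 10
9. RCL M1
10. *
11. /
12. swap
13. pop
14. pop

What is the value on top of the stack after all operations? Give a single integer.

Answer: 12

Derivation:
After op 1 (push 3): stack=[3] mem=[0,0,0,0]
After op 2 (STO M1): stack=[empty] mem=[0,3,0,0]
After op 3 (push 12): stack=[12] mem=[0,3,0,0]
After op 4 (dup): stack=[12,12] mem=[0,3,0,0]
After op 5 (RCL M1): stack=[12,12,3] mem=[0,3,0,0]
After op 6 (RCL M1): stack=[12,12,3,3] mem=[0,3,0,0]
After op 7 (swap): stack=[12,12,3,3] mem=[0,3,0,0]
After op 8 (push 10): stack=[12,12,3,3,10] mem=[0,3,0,0]
After op 9 (RCL M1): stack=[12,12,3,3,10,3] mem=[0,3,0,0]
After op 10 (*): stack=[12,12,3,3,30] mem=[0,3,0,0]
After op 11 (/): stack=[12,12,3,0] mem=[0,3,0,0]
After op 12 (swap): stack=[12,12,0,3] mem=[0,3,0,0]
After op 13 (pop): stack=[12,12,0] mem=[0,3,0,0]
After op 14 (pop): stack=[12,12] mem=[0,3,0,0]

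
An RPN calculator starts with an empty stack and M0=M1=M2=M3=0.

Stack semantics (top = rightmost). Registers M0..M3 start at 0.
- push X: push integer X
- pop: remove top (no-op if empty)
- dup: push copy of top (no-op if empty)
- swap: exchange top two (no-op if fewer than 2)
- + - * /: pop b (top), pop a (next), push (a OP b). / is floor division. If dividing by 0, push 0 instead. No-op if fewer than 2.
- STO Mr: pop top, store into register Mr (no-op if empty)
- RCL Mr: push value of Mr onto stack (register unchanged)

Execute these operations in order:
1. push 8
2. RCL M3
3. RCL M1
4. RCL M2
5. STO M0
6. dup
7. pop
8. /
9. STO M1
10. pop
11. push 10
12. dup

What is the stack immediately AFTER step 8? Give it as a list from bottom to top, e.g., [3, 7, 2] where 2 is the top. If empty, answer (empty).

After op 1 (push 8): stack=[8] mem=[0,0,0,0]
After op 2 (RCL M3): stack=[8,0] mem=[0,0,0,0]
After op 3 (RCL M1): stack=[8,0,0] mem=[0,0,0,0]
After op 4 (RCL M2): stack=[8,0,0,0] mem=[0,0,0,0]
After op 5 (STO M0): stack=[8,0,0] mem=[0,0,0,0]
After op 6 (dup): stack=[8,0,0,0] mem=[0,0,0,0]
After op 7 (pop): stack=[8,0,0] mem=[0,0,0,0]
After op 8 (/): stack=[8,0] mem=[0,0,0,0]

[8, 0]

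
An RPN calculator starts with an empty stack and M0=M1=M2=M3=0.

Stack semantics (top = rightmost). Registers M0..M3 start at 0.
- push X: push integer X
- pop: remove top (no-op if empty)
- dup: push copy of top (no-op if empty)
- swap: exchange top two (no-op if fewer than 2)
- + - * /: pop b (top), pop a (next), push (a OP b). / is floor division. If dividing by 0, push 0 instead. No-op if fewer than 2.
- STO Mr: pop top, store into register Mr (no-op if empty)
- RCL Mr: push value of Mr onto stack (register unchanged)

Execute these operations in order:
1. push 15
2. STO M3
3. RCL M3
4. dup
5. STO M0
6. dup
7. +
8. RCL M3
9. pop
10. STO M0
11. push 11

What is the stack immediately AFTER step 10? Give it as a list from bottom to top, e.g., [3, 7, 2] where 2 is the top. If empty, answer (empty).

After op 1 (push 15): stack=[15] mem=[0,0,0,0]
After op 2 (STO M3): stack=[empty] mem=[0,0,0,15]
After op 3 (RCL M3): stack=[15] mem=[0,0,0,15]
After op 4 (dup): stack=[15,15] mem=[0,0,0,15]
After op 5 (STO M0): stack=[15] mem=[15,0,0,15]
After op 6 (dup): stack=[15,15] mem=[15,0,0,15]
After op 7 (+): stack=[30] mem=[15,0,0,15]
After op 8 (RCL M3): stack=[30,15] mem=[15,0,0,15]
After op 9 (pop): stack=[30] mem=[15,0,0,15]
After op 10 (STO M0): stack=[empty] mem=[30,0,0,15]

(empty)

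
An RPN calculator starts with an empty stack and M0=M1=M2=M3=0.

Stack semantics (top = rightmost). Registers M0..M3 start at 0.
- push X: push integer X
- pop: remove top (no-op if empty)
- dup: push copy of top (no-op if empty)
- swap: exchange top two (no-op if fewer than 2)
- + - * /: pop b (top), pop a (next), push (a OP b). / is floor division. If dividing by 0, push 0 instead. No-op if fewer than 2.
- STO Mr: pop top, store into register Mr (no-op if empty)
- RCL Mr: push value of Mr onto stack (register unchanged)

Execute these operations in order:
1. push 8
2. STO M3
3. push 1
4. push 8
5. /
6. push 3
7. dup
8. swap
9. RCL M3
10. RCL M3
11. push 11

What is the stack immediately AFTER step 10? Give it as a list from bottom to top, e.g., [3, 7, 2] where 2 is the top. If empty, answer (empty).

After op 1 (push 8): stack=[8] mem=[0,0,0,0]
After op 2 (STO M3): stack=[empty] mem=[0,0,0,8]
After op 3 (push 1): stack=[1] mem=[0,0,0,8]
After op 4 (push 8): stack=[1,8] mem=[0,0,0,8]
After op 5 (/): stack=[0] mem=[0,0,0,8]
After op 6 (push 3): stack=[0,3] mem=[0,0,0,8]
After op 7 (dup): stack=[0,3,3] mem=[0,0,0,8]
After op 8 (swap): stack=[0,3,3] mem=[0,0,0,8]
After op 9 (RCL M3): stack=[0,3,3,8] mem=[0,0,0,8]
After op 10 (RCL M3): stack=[0,3,3,8,8] mem=[0,0,0,8]

[0, 3, 3, 8, 8]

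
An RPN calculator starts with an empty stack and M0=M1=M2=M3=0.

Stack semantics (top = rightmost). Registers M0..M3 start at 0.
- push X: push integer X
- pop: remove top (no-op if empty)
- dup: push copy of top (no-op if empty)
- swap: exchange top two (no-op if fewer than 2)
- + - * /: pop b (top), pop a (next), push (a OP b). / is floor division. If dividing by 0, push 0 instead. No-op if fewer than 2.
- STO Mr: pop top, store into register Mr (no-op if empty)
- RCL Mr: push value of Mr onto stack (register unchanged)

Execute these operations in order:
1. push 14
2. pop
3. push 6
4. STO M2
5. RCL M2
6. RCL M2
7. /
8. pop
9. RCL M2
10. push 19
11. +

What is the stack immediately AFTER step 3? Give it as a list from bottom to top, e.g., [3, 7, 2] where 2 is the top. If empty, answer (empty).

After op 1 (push 14): stack=[14] mem=[0,0,0,0]
After op 2 (pop): stack=[empty] mem=[0,0,0,0]
After op 3 (push 6): stack=[6] mem=[0,0,0,0]

[6]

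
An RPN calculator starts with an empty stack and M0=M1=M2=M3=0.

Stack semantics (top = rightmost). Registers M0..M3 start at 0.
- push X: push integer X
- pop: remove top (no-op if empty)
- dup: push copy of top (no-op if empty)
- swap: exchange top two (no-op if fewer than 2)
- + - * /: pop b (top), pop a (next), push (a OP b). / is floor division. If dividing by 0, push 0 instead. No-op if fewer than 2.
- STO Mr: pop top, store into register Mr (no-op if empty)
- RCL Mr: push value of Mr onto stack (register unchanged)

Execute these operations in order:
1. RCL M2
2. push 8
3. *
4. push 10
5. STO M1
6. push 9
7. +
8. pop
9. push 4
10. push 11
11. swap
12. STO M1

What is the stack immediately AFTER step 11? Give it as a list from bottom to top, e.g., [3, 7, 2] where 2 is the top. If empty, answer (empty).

After op 1 (RCL M2): stack=[0] mem=[0,0,0,0]
After op 2 (push 8): stack=[0,8] mem=[0,0,0,0]
After op 3 (*): stack=[0] mem=[0,0,0,0]
After op 4 (push 10): stack=[0,10] mem=[0,0,0,0]
After op 5 (STO M1): stack=[0] mem=[0,10,0,0]
After op 6 (push 9): stack=[0,9] mem=[0,10,0,0]
After op 7 (+): stack=[9] mem=[0,10,0,0]
After op 8 (pop): stack=[empty] mem=[0,10,0,0]
After op 9 (push 4): stack=[4] mem=[0,10,0,0]
After op 10 (push 11): stack=[4,11] mem=[0,10,0,0]
After op 11 (swap): stack=[11,4] mem=[0,10,0,0]

[11, 4]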